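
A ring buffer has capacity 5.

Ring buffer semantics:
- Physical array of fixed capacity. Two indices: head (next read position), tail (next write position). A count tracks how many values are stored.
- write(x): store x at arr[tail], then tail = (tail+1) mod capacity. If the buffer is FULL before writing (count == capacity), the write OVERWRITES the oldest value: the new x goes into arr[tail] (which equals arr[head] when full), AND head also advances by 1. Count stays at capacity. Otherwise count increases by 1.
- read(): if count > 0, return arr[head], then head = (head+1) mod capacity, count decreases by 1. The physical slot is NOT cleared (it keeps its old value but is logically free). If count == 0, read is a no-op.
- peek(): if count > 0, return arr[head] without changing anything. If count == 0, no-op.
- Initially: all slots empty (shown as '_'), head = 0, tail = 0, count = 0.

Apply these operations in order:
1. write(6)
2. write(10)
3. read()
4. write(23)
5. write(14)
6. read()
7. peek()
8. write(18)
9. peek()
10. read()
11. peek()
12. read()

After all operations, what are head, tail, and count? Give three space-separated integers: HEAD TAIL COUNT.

Answer: 4 0 1

Derivation:
After op 1 (write(6)): arr=[6 _ _ _ _] head=0 tail=1 count=1
After op 2 (write(10)): arr=[6 10 _ _ _] head=0 tail=2 count=2
After op 3 (read()): arr=[6 10 _ _ _] head=1 tail=2 count=1
After op 4 (write(23)): arr=[6 10 23 _ _] head=1 tail=3 count=2
After op 5 (write(14)): arr=[6 10 23 14 _] head=1 tail=4 count=3
After op 6 (read()): arr=[6 10 23 14 _] head=2 tail=4 count=2
After op 7 (peek()): arr=[6 10 23 14 _] head=2 tail=4 count=2
After op 8 (write(18)): arr=[6 10 23 14 18] head=2 tail=0 count=3
After op 9 (peek()): arr=[6 10 23 14 18] head=2 tail=0 count=3
After op 10 (read()): arr=[6 10 23 14 18] head=3 tail=0 count=2
After op 11 (peek()): arr=[6 10 23 14 18] head=3 tail=0 count=2
After op 12 (read()): arr=[6 10 23 14 18] head=4 tail=0 count=1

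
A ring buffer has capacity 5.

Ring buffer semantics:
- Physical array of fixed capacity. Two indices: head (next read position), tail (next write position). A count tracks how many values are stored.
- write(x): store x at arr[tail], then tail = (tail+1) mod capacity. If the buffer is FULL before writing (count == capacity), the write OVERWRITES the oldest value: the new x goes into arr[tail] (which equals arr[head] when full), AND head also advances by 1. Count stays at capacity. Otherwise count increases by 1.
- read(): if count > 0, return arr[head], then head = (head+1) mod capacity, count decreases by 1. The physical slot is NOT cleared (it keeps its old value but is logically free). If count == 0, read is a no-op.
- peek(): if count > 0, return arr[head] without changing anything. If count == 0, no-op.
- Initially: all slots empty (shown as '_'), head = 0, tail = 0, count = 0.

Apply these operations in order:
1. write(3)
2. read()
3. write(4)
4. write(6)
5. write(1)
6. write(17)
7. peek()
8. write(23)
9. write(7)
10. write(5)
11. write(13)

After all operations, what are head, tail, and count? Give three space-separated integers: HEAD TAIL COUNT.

Answer: 4 4 5

Derivation:
After op 1 (write(3)): arr=[3 _ _ _ _] head=0 tail=1 count=1
After op 2 (read()): arr=[3 _ _ _ _] head=1 tail=1 count=0
After op 3 (write(4)): arr=[3 4 _ _ _] head=1 tail=2 count=1
After op 4 (write(6)): arr=[3 4 6 _ _] head=1 tail=3 count=2
After op 5 (write(1)): arr=[3 4 6 1 _] head=1 tail=4 count=3
After op 6 (write(17)): arr=[3 4 6 1 17] head=1 tail=0 count=4
After op 7 (peek()): arr=[3 4 6 1 17] head=1 tail=0 count=4
After op 8 (write(23)): arr=[23 4 6 1 17] head=1 tail=1 count=5
After op 9 (write(7)): arr=[23 7 6 1 17] head=2 tail=2 count=5
After op 10 (write(5)): arr=[23 7 5 1 17] head=3 tail=3 count=5
After op 11 (write(13)): arr=[23 7 5 13 17] head=4 tail=4 count=5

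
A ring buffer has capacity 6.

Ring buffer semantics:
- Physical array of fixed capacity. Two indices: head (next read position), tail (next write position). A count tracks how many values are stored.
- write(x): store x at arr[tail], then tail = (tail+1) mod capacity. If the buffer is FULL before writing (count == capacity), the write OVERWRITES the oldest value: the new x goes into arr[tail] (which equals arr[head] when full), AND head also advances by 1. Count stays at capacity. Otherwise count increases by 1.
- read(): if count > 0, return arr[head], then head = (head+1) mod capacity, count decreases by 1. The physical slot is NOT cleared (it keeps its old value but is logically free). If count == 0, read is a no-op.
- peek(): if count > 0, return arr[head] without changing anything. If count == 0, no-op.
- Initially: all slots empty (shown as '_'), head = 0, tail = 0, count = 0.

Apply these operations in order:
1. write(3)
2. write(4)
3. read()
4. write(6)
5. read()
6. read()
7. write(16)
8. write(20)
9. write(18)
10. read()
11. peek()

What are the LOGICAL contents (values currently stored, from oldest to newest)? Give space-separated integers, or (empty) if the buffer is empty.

Answer: 20 18

Derivation:
After op 1 (write(3)): arr=[3 _ _ _ _ _] head=0 tail=1 count=1
After op 2 (write(4)): arr=[3 4 _ _ _ _] head=0 tail=2 count=2
After op 3 (read()): arr=[3 4 _ _ _ _] head=1 tail=2 count=1
After op 4 (write(6)): arr=[3 4 6 _ _ _] head=1 tail=3 count=2
After op 5 (read()): arr=[3 4 6 _ _ _] head=2 tail=3 count=1
After op 6 (read()): arr=[3 4 6 _ _ _] head=3 tail=3 count=0
After op 7 (write(16)): arr=[3 4 6 16 _ _] head=3 tail=4 count=1
After op 8 (write(20)): arr=[3 4 6 16 20 _] head=3 tail=5 count=2
After op 9 (write(18)): arr=[3 4 6 16 20 18] head=3 tail=0 count=3
After op 10 (read()): arr=[3 4 6 16 20 18] head=4 tail=0 count=2
After op 11 (peek()): arr=[3 4 6 16 20 18] head=4 tail=0 count=2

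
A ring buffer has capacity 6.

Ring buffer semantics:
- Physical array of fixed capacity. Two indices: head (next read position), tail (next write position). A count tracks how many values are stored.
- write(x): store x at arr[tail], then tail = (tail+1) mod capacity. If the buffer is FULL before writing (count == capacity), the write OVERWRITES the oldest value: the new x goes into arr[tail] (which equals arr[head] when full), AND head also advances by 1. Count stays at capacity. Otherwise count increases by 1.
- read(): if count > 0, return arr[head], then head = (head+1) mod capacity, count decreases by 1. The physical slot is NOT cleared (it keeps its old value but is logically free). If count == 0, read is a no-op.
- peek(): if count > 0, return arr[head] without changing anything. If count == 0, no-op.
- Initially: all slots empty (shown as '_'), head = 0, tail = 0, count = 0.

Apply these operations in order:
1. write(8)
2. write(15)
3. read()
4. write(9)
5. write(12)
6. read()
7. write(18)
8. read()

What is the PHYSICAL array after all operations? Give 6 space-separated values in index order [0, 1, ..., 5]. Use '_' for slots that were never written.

Answer: 8 15 9 12 18 _

Derivation:
After op 1 (write(8)): arr=[8 _ _ _ _ _] head=0 tail=1 count=1
After op 2 (write(15)): arr=[8 15 _ _ _ _] head=0 tail=2 count=2
After op 3 (read()): arr=[8 15 _ _ _ _] head=1 tail=2 count=1
After op 4 (write(9)): arr=[8 15 9 _ _ _] head=1 tail=3 count=2
After op 5 (write(12)): arr=[8 15 9 12 _ _] head=1 tail=4 count=3
After op 6 (read()): arr=[8 15 9 12 _ _] head=2 tail=4 count=2
After op 7 (write(18)): arr=[8 15 9 12 18 _] head=2 tail=5 count=3
After op 8 (read()): arr=[8 15 9 12 18 _] head=3 tail=5 count=2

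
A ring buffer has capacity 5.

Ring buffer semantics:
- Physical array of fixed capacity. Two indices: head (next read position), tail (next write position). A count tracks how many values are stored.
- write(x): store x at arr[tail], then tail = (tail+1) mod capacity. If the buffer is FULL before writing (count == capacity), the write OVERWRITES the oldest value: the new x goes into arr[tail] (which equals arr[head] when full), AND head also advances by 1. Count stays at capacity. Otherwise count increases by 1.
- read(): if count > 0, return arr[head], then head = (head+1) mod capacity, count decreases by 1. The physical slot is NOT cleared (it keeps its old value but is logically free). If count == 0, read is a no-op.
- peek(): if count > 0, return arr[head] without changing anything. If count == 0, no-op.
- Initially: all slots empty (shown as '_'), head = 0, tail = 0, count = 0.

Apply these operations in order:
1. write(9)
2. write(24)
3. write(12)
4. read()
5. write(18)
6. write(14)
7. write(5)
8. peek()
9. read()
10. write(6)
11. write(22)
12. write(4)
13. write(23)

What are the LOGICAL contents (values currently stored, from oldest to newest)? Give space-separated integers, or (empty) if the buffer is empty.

Answer: 5 6 22 4 23

Derivation:
After op 1 (write(9)): arr=[9 _ _ _ _] head=0 tail=1 count=1
After op 2 (write(24)): arr=[9 24 _ _ _] head=0 tail=2 count=2
After op 3 (write(12)): arr=[9 24 12 _ _] head=0 tail=3 count=3
After op 4 (read()): arr=[9 24 12 _ _] head=1 tail=3 count=2
After op 5 (write(18)): arr=[9 24 12 18 _] head=1 tail=4 count=3
After op 6 (write(14)): arr=[9 24 12 18 14] head=1 tail=0 count=4
After op 7 (write(5)): arr=[5 24 12 18 14] head=1 tail=1 count=5
After op 8 (peek()): arr=[5 24 12 18 14] head=1 tail=1 count=5
After op 9 (read()): arr=[5 24 12 18 14] head=2 tail=1 count=4
After op 10 (write(6)): arr=[5 6 12 18 14] head=2 tail=2 count=5
After op 11 (write(22)): arr=[5 6 22 18 14] head=3 tail=3 count=5
After op 12 (write(4)): arr=[5 6 22 4 14] head=4 tail=4 count=5
After op 13 (write(23)): arr=[5 6 22 4 23] head=0 tail=0 count=5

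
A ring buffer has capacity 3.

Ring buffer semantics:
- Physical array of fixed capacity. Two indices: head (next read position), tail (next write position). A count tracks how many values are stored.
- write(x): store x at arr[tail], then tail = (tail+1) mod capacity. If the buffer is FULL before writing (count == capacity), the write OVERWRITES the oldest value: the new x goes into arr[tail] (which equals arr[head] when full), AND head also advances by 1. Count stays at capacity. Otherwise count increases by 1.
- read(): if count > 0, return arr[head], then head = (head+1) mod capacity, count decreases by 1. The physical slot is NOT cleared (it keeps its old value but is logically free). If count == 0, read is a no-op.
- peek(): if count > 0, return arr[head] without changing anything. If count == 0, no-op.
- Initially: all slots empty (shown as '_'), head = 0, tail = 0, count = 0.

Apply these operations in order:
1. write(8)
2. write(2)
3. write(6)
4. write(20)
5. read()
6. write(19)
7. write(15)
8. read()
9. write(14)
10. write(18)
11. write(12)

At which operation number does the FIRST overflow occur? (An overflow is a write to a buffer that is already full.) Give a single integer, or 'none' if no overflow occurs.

Answer: 4

Derivation:
After op 1 (write(8)): arr=[8 _ _] head=0 tail=1 count=1
After op 2 (write(2)): arr=[8 2 _] head=0 tail=2 count=2
After op 3 (write(6)): arr=[8 2 6] head=0 tail=0 count=3
After op 4 (write(20)): arr=[20 2 6] head=1 tail=1 count=3
After op 5 (read()): arr=[20 2 6] head=2 tail=1 count=2
After op 6 (write(19)): arr=[20 19 6] head=2 tail=2 count=3
After op 7 (write(15)): arr=[20 19 15] head=0 tail=0 count=3
After op 8 (read()): arr=[20 19 15] head=1 tail=0 count=2
After op 9 (write(14)): arr=[14 19 15] head=1 tail=1 count=3
After op 10 (write(18)): arr=[14 18 15] head=2 tail=2 count=3
After op 11 (write(12)): arr=[14 18 12] head=0 tail=0 count=3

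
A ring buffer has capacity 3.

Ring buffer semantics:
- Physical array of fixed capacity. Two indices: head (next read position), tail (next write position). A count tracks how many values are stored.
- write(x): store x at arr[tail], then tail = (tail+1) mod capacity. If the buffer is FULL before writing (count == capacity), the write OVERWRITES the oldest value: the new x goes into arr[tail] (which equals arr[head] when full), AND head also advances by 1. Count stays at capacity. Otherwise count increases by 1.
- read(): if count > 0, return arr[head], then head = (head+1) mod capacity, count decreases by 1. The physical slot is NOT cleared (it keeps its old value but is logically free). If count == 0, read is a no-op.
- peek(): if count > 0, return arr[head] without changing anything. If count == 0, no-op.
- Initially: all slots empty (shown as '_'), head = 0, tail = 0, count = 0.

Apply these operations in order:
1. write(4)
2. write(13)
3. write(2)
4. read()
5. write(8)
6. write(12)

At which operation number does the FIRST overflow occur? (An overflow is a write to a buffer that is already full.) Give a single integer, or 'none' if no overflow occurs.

After op 1 (write(4)): arr=[4 _ _] head=0 tail=1 count=1
After op 2 (write(13)): arr=[4 13 _] head=0 tail=2 count=2
After op 3 (write(2)): arr=[4 13 2] head=0 tail=0 count=3
After op 4 (read()): arr=[4 13 2] head=1 tail=0 count=2
After op 5 (write(8)): arr=[8 13 2] head=1 tail=1 count=3
After op 6 (write(12)): arr=[8 12 2] head=2 tail=2 count=3

Answer: 6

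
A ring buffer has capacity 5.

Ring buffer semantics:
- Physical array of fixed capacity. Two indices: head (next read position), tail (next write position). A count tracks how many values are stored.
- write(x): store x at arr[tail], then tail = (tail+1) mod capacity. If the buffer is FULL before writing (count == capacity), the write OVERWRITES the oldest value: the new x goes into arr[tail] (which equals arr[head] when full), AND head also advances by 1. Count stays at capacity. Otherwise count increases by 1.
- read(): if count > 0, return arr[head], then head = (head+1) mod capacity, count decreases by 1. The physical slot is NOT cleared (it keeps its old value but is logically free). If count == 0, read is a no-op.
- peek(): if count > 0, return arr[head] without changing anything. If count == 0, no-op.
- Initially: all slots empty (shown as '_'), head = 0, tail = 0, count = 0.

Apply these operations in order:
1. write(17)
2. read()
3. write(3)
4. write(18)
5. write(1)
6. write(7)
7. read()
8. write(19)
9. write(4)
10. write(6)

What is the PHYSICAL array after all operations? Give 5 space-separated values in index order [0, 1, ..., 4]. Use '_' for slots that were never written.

Answer: 19 4 6 1 7

Derivation:
After op 1 (write(17)): arr=[17 _ _ _ _] head=0 tail=1 count=1
After op 2 (read()): arr=[17 _ _ _ _] head=1 tail=1 count=0
After op 3 (write(3)): arr=[17 3 _ _ _] head=1 tail=2 count=1
After op 4 (write(18)): arr=[17 3 18 _ _] head=1 tail=3 count=2
After op 5 (write(1)): arr=[17 3 18 1 _] head=1 tail=4 count=3
After op 6 (write(7)): arr=[17 3 18 1 7] head=1 tail=0 count=4
After op 7 (read()): arr=[17 3 18 1 7] head=2 tail=0 count=3
After op 8 (write(19)): arr=[19 3 18 1 7] head=2 tail=1 count=4
After op 9 (write(4)): arr=[19 4 18 1 7] head=2 tail=2 count=5
After op 10 (write(6)): arr=[19 4 6 1 7] head=3 tail=3 count=5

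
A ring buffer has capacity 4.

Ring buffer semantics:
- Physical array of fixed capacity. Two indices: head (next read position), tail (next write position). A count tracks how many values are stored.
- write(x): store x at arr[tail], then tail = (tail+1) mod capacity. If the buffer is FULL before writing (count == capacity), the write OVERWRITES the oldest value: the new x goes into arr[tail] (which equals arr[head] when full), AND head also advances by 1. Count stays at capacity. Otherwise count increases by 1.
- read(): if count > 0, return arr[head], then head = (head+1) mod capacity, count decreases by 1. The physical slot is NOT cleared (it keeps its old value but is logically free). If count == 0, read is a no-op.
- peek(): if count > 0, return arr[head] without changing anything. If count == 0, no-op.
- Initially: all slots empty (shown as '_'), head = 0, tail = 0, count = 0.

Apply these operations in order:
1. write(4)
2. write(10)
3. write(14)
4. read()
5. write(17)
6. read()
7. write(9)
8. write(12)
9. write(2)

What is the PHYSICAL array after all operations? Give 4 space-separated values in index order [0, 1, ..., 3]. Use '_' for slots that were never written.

After op 1 (write(4)): arr=[4 _ _ _] head=0 tail=1 count=1
After op 2 (write(10)): arr=[4 10 _ _] head=0 tail=2 count=2
After op 3 (write(14)): arr=[4 10 14 _] head=0 tail=3 count=3
After op 4 (read()): arr=[4 10 14 _] head=1 tail=3 count=2
After op 5 (write(17)): arr=[4 10 14 17] head=1 tail=0 count=3
After op 6 (read()): arr=[4 10 14 17] head=2 tail=0 count=2
After op 7 (write(9)): arr=[9 10 14 17] head=2 tail=1 count=3
After op 8 (write(12)): arr=[9 12 14 17] head=2 tail=2 count=4
After op 9 (write(2)): arr=[9 12 2 17] head=3 tail=3 count=4

Answer: 9 12 2 17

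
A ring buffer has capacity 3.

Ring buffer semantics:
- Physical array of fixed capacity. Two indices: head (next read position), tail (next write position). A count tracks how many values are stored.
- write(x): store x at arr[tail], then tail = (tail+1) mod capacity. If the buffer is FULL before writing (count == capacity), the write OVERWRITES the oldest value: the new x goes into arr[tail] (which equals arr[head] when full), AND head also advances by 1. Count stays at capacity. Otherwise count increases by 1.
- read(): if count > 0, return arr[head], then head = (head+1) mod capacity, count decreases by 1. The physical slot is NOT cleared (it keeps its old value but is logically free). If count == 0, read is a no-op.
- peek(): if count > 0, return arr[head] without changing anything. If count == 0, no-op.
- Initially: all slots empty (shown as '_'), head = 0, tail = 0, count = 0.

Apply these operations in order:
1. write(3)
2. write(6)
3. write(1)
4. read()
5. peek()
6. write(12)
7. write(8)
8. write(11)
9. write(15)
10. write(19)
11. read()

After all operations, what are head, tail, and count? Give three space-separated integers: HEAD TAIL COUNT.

Answer: 0 2 2

Derivation:
After op 1 (write(3)): arr=[3 _ _] head=0 tail=1 count=1
After op 2 (write(6)): arr=[3 6 _] head=0 tail=2 count=2
After op 3 (write(1)): arr=[3 6 1] head=0 tail=0 count=3
After op 4 (read()): arr=[3 6 1] head=1 tail=0 count=2
After op 5 (peek()): arr=[3 6 1] head=1 tail=0 count=2
After op 6 (write(12)): arr=[12 6 1] head=1 tail=1 count=3
After op 7 (write(8)): arr=[12 8 1] head=2 tail=2 count=3
After op 8 (write(11)): arr=[12 8 11] head=0 tail=0 count=3
After op 9 (write(15)): arr=[15 8 11] head=1 tail=1 count=3
After op 10 (write(19)): arr=[15 19 11] head=2 tail=2 count=3
After op 11 (read()): arr=[15 19 11] head=0 tail=2 count=2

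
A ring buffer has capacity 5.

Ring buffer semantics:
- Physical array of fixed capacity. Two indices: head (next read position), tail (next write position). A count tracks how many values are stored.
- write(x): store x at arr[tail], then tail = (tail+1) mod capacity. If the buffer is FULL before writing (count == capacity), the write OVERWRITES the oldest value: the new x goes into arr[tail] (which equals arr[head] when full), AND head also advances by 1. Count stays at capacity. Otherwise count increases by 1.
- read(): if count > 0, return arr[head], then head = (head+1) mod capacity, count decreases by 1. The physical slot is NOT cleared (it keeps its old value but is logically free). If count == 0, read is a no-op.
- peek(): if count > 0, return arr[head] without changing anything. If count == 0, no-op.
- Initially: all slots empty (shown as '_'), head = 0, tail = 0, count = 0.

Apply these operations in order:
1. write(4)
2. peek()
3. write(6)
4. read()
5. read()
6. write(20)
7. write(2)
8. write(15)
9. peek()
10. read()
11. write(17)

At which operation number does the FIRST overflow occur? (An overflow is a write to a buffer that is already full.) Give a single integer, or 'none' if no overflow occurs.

Answer: none

Derivation:
After op 1 (write(4)): arr=[4 _ _ _ _] head=0 tail=1 count=1
After op 2 (peek()): arr=[4 _ _ _ _] head=0 tail=1 count=1
After op 3 (write(6)): arr=[4 6 _ _ _] head=0 tail=2 count=2
After op 4 (read()): arr=[4 6 _ _ _] head=1 tail=2 count=1
After op 5 (read()): arr=[4 6 _ _ _] head=2 tail=2 count=0
After op 6 (write(20)): arr=[4 6 20 _ _] head=2 tail=3 count=1
After op 7 (write(2)): arr=[4 6 20 2 _] head=2 tail=4 count=2
After op 8 (write(15)): arr=[4 6 20 2 15] head=2 tail=0 count=3
After op 9 (peek()): arr=[4 6 20 2 15] head=2 tail=0 count=3
After op 10 (read()): arr=[4 6 20 2 15] head=3 tail=0 count=2
After op 11 (write(17)): arr=[17 6 20 2 15] head=3 tail=1 count=3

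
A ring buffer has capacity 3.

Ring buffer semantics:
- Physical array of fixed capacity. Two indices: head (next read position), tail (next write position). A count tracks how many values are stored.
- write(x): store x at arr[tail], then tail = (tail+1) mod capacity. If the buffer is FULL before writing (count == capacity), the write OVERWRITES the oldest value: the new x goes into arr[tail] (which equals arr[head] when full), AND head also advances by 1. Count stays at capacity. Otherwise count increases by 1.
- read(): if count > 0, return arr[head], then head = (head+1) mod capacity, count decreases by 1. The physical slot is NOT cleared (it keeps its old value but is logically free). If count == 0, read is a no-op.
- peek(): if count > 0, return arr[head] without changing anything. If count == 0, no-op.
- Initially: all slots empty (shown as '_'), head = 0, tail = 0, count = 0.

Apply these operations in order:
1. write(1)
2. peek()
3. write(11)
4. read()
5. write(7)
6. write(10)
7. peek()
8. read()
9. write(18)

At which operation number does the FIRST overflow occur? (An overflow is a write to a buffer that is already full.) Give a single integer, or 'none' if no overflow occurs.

Answer: none

Derivation:
After op 1 (write(1)): arr=[1 _ _] head=0 tail=1 count=1
After op 2 (peek()): arr=[1 _ _] head=0 tail=1 count=1
After op 3 (write(11)): arr=[1 11 _] head=0 tail=2 count=2
After op 4 (read()): arr=[1 11 _] head=1 tail=2 count=1
After op 5 (write(7)): arr=[1 11 7] head=1 tail=0 count=2
After op 6 (write(10)): arr=[10 11 7] head=1 tail=1 count=3
After op 7 (peek()): arr=[10 11 7] head=1 tail=1 count=3
After op 8 (read()): arr=[10 11 7] head=2 tail=1 count=2
After op 9 (write(18)): arr=[10 18 7] head=2 tail=2 count=3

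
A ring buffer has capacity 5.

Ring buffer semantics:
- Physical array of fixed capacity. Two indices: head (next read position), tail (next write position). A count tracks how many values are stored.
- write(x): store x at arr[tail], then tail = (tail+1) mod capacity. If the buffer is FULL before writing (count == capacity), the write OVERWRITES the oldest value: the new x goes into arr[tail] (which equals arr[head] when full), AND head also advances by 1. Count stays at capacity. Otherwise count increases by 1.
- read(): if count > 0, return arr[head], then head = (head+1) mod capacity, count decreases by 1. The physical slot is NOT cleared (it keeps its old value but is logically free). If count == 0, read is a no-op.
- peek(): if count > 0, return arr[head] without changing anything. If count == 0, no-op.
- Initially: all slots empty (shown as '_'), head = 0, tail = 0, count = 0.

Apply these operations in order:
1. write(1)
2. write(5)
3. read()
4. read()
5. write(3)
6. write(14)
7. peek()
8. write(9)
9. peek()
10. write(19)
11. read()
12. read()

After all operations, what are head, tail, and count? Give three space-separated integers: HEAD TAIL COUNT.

After op 1 (write(1)): arr=[1 _ _ _ _] head=0 tail=1 count=1
After op 2 (write(5)): arr=[1 5 _ _ _] head=0 tail=2 count=2
After op 3 (read()): arr=[1 5 _ _ _] head=1 tail=2 count=1
After op 4 (read()): arr=[1 5 _ _ _] head=2 tail=2 count=0
After op 5 (write(3)): arr=[1 5 3 _ _] head=2 tail=3 count=1
After op 6 (write(14)): arr=[1 5 3 14 _] head=2 tail=4 count=2
After op 7 (peek()): arr=[1 5 3 14 _] head=2 tail=4 count=2
After op 8 (write(9)): arr=[1 5 3 14 9] head=2 tail=0 count=3
After op 9 (peek()): arr=[1 5 3 14 9] head=2 tail=0 count=3
After op 10 (write(19)): arr=[19 5 3 14 9] head=2 tail=1 count=4
After op 11 (read()): arr=[19 5 3 14 9] head=3 tail=1 count=3
After op 12 (read()): arr=[19 5 3 14 9] head=4 tail=1 count=2

Answer: 4 1 2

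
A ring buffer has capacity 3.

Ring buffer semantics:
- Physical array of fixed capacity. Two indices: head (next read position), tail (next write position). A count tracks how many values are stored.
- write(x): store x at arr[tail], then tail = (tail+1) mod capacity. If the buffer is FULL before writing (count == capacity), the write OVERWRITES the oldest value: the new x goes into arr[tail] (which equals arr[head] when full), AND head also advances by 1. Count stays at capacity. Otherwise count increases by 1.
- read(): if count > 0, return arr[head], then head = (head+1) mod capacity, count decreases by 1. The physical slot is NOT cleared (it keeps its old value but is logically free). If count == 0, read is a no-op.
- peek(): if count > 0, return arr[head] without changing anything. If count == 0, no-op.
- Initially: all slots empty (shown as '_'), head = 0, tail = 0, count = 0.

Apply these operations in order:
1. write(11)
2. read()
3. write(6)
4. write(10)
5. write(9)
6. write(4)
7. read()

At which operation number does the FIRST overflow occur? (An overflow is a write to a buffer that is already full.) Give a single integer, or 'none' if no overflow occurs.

After op 1 (write(11)): arr=[11 _ _] head=0 tail=1 count=1
After op 2 (read()): arr=[11 _ _] head=1 tail=1 count=0
After op 3 (write(6)): arr=[11 6 _] head=1 tail=2 count=1
After op 4 (write(10)): arr=[11 6 10] head=1 tail=0 count=2
After op 5 (write(9)): arr=[9 6 10] head=1 tail=1 count=3
After op 6 (write(4)): arr=[9 4 10] head=2 tail=2 count=3
After op 7 (read()): arr=[9 4 10] head=0 tail=2 count=2

Answer: 6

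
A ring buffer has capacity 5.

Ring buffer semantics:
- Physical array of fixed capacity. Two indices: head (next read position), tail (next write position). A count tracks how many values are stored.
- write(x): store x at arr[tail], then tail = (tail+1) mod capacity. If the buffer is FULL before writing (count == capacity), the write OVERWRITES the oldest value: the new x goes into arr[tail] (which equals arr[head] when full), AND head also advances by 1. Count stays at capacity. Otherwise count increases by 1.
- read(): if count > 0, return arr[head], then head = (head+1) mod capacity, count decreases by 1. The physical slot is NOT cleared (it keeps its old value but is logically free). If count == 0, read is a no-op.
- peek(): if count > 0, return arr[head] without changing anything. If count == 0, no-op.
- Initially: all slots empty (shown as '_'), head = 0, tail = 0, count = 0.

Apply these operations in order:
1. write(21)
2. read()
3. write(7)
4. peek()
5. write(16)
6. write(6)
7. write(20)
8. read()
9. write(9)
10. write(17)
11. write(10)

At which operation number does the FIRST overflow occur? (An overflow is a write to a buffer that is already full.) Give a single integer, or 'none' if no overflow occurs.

After op 1 (write(21)): arr=[21 _ _ _ _] head=0 tail=1 count=1
After op 2 (read()): arr=[21 _ _ _ _] head=1 tail=1 count=0
After op 3 (write(7)): arr=[21 7 _ _ _] head=1 tail=2 count=1
After op 4 (peek()): arr=[21 7 _ _ _] head=1 tail=2 count=1
After op 5 (write(16)): arr=[21 7 16 _ _] head=1 tail=3 count=2
After op 6 (write(6)): arr=[21 7 16 6 _] head=1 tail=4 count=3
After op 7 (write(20)): arr=[21 7 16 6 20] head=1 tail=0 count=4
After op 8 (read()): arr=[21 7 16 6 20] head=2 tail=0 count=3
After op 9 (write(9)): arr=[9 7 16 6 20] head=2 tail=1 count=4
After op 10 (write(17)): arr=[9 17 16 6 20] head=2 tail=2 count=5
After op 11 (write(10)): arr=[9 17 10 6 20] head=3 tail=3 count=5

Answer: 11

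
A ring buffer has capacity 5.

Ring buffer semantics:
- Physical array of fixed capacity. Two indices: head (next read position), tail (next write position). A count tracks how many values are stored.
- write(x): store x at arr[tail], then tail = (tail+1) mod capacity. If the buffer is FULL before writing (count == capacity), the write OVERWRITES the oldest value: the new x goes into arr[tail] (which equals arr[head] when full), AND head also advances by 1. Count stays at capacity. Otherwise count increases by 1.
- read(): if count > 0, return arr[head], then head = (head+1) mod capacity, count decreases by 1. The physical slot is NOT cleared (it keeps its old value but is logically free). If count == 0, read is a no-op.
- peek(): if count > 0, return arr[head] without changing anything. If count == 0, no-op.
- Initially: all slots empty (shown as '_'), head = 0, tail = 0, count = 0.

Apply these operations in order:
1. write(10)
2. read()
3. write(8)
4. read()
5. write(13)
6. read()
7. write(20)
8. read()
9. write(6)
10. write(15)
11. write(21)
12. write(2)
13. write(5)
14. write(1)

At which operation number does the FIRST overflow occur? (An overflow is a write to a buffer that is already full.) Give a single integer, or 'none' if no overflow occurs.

Answer: 14

Derivation:
After op 1 (write(10)): arr=[10 _ _ _ _] head=0 tail=1 count=1
After op 2 (read()): arr=[10 _ _ _ _] head=1 tail=1 count=0
After op 3 (write(8)): arr=[10 8 _ _ _] head=1 tail=2 count=1
After op 4 (read()): arr=[10 8 _ _ _] head=2 tail=2 count=0
After op 5 (write(13)): arr=[10 8 13 _ _] head=2 tail=3 count=1
After op 6 (read()): arr=[10 8 13 _ _] head=3 tail=3 count=0
After op 7 (write(20)): arr=[10 8 13 20 _] head=3 tail=4 count=1
After op 8 (read()): arr=[10 8 13 20 _] head=4 tail=4 count=0
After op 9 (write(6)): arr=[10 8 13 20 6] head=4 tail=0 count=1
After op 10 (write(15)): arr=[15 8 13 20 6] head=4 tail=1 count=2
After op 11 (write(21)): arr=[15 21 13 20 6] head=4 tail=2 count=3
After op 12 (write(2)): arr=[15 21 2 20 6] head=4 tail=3 count=4
After op 13 (write(5)): arr=[15 21 2 5 6] head=4 tail=4 count=5
After op 14 (write(1)): arr=[15 21 2 5 1] head=0 tail=0 count=5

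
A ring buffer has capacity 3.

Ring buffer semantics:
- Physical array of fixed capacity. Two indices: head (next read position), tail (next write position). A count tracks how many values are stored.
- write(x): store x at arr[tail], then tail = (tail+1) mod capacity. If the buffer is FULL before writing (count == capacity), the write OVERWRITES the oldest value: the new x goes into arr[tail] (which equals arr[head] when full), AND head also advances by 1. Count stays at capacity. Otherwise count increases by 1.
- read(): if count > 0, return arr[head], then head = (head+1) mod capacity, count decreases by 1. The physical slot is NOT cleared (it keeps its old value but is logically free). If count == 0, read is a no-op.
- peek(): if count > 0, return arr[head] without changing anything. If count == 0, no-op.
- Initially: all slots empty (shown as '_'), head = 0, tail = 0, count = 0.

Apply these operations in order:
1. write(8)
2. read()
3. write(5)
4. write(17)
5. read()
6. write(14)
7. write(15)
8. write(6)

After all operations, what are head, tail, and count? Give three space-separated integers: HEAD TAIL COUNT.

After op 1 (write(8)): arr=[8 _ _] head=0 tail=1 count=1
After op 2 (read()): arr=[8 _ _] head=1 tail=1 count=0
After op 3 (write(5)): arr=[8 5 _] head=1 tail=2 count=1
After op 4 (write(17)): arr=[8 5 17] head=1 tail=0 count=2
After op 5 (read()): arr=[8 5 17] head=2 tail=0 count=1
After op 6 (write(14)): arr=[14 5 17] head=2 tail=1 count=2
After op 7 (write(15)): arr=[14 15 17] head=2 tail=2 count=3
After op 8 (write(6)): arr=[14 15 6] head=0 tail=0 count=3

Answer: 0 0 3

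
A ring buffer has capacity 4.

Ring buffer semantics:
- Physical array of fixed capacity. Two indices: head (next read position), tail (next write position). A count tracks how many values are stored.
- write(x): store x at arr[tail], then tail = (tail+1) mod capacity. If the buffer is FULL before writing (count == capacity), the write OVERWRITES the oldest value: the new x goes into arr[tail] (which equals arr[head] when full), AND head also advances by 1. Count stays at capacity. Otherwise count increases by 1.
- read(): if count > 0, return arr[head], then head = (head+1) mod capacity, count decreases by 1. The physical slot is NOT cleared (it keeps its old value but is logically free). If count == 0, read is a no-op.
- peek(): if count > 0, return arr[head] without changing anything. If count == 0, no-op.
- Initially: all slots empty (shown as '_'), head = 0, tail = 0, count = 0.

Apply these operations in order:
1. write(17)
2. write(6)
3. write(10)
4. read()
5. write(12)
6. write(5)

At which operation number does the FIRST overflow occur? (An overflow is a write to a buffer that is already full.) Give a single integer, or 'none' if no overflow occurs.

Answer: none

Derivation:
After op 1 (write(17)): arr=[17 _ _ _] head=0 tail=1 count=1
After op 2 (write(6)): arr=[17 6 _ _] head=0 tail=2 count=2
After op 3 (write(10)): arr=[17 6 10 _] head=0 tail=3 count=3
After op 4 (read()): arr=[17 6 10 _] head=1 tail=3 count=2
After op 5 (write(12)): arr=[17 6 10 12] head=1 tail=0 count=3
After op 6 (write(5)): arr=[5 6 10 12] head=1 tail=1 count=4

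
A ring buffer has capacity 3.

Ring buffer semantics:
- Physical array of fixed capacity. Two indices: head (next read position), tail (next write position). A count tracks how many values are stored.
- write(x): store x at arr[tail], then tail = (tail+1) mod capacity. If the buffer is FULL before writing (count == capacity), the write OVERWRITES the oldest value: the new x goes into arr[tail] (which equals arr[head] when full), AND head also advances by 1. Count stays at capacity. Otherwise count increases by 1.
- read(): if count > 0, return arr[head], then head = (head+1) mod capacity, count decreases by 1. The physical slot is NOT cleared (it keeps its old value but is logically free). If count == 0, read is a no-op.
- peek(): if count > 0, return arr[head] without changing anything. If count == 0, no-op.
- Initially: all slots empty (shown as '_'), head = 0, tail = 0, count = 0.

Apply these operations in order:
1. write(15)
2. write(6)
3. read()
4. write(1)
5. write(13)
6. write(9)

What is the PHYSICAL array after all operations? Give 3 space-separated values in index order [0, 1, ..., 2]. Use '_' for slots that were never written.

Answer: 13 9 1

Derivation:
After op 1 (write(15)): arr=[15 _ _] head=0 tail=1 count=1
After op 2 (write(6)): arr=[15 6 _] head=0 tail=2 count=2
After op 3 (read()): arr=[15 6 _] head=1 tail=2 count=1
After op 4 (write(1)): arr=[15 6 1] head=1 tail=0 count=2
After op 5 (write(13)): arr=[13 6 1] head=1 tail=1 count=3
After op 6 (write(9)): arr=[13 9 1] head=2 tail=2 count=3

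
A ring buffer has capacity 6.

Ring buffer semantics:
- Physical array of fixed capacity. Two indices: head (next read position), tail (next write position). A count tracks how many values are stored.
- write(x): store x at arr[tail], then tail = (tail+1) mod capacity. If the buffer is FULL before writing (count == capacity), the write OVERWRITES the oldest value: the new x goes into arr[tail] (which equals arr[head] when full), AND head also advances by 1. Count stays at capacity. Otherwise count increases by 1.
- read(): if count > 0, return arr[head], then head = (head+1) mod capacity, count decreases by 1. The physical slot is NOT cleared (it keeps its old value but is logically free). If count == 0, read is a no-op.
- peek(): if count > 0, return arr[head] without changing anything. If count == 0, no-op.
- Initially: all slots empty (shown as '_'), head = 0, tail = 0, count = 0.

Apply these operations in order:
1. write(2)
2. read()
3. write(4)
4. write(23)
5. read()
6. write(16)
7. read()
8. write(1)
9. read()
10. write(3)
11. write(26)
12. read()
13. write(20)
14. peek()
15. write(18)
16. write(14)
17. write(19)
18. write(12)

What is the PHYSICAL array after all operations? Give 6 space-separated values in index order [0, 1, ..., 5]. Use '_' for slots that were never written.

Answer: 26 20 18 14 19 12

Derivation:
After op 1 (write(2)): arr=[2 _ _ _ _ _] head=0 tail=1 count=1
After op 2 (read()): arr=[2 _ _ _ _ _] head=1 tail=1 count=0
After op 3 (write(4)): arr=[2 4 _ _ _ _] head=1 tail=2 count=1
After op 4 (write(23)): arr=[2 4 23 _ _ _] head=1 tail=3 count=2
After op 5 (read()): arr=[2 4 23 _ _ _] head=2 tail=3 count=1
After op 6 (write(16)): arr=[2 4 23 16 _ _] head=2 tail=4 count=2
After op 7 (read()): arr=[2 4 23 16 _ _] head=3 tail=4 count=1
After op 8 (write(1)): arr=[2 4 23 16 1 _] head=3 tail=5 count=2
After op 9 (read()): arr=[2 4 23 16 1 _] head=4 tail=5 count=1
After op 10 (write(3)): arr=[2 4 23 16 1 3] head=4 tail=0 count=2
After op 11 (write(26)): arr=[26 4 23 16 1 3] head=4 tail=1 count=3
After op 12 (read()): arr=[26 4 23 16 1 3] head=5 tail=1 count=2
After op 13 (write(20)): arr=[26 20 23 16 1 3] head=5 tail=2 count=3
After op 14 (peek()): arr=[26 20 23 16 1 3] head=5 tail=2 count=3
After op 15 (write(18)): arr=[26 20 18 16 1 3] head=5 tail=3 count=4
After op 16 (write(14)): arr=[26 20 18 14 1 3] head=5 tail=4 count=5
After op 17 (write(19)): arr=[26 20 18 14 19 3] head=5 tail=5 count=6
After op 18 (write(12)): arr=[26 20 18 14 19 12] head=0 tail=0 count=6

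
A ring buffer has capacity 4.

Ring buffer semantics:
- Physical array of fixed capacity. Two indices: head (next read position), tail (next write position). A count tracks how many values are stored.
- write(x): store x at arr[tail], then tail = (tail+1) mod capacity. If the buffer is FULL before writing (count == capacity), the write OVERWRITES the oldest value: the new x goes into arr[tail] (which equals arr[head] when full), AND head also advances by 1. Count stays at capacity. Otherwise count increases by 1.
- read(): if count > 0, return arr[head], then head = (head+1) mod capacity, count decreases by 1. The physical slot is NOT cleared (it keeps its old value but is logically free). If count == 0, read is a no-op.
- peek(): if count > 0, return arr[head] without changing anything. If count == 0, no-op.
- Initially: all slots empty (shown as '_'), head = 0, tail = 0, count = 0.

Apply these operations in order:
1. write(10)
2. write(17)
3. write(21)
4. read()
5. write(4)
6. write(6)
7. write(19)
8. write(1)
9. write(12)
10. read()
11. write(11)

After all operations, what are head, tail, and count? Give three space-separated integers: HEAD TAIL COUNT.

After op 1 (write(10)): arr=[10 _ _ _] head=0 tail=1 count=1
After op 2 (write(17)): arr=[10 17 _ _] head=0 tail=2 count=2
After op 3 (write(21)): arr=[10 17 21 _] head=0 tail=3 count=3
After op 4 (read()): arr=[10 17 21 _] head=1 tail=3 count=2
After op 5 (write(4)): arr=[10 17 21 4] head=1 tail=0 count=3
After op 6 (write(6)): arr=[6 17 21 4] head=1 tail=1 count=4
After op 7 (write(19)): arr=[6 19 21 4] head=2 tail=2 count=4
After op 8 (write(1)): arr=[6 19 1 4] head=3 tail=3 count=4
After op 9 (write(12)): arr=[6 19 1 12] head=0 tail=0 count=4
After op 10 (read()): arr=[6 19 1 12] head=1 tail=0 count=3
After op 11 (write(11)): arr=[11 19 1 12] head=1 tail=1 count=4

Answer: 1 1 4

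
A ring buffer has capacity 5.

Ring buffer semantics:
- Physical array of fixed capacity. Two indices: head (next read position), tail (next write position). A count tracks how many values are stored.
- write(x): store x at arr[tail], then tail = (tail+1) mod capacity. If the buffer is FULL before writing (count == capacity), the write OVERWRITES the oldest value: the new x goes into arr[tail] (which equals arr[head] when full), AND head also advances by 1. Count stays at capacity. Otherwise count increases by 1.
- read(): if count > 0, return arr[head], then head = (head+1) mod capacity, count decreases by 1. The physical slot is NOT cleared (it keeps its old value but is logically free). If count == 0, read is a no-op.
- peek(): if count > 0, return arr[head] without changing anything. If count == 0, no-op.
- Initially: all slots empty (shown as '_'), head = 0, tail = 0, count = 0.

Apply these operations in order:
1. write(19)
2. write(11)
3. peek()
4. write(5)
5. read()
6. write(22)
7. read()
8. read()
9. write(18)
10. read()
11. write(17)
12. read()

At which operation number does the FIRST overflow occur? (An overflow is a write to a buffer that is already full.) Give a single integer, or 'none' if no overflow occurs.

Answer: none

Derivation:
After op 1 (write(19)): arr=[19 _ _ _ _] head=0 tail=1 count=1
After op 2 (write(11)): arr=[19 11 _ _ _] head=0 tail=2 count=2
After op 3 (peek()): arr=[19 11 _ _ _] head=0 tail=2 count=2
After op 4 (write(5)): arr=[19 11 5 _ _] head=0 tail=3 count=3
After op 5 (read()): arr=[19 11 5 _ _] head=1 tail=3 count=2
After op 6 (write(22)): arr=[19 11 5 22 _] head=1 tail=4 count=3
After op 7 (read()): arr=[19 11 5 22 _] head=2 tail=4 count=2
After op 8 (read()): arr=[19 11 5 22 _] head=3 tail=4 count=1
After op 9 (write(18)): arr=[19 11 5 22 18] head=3 tail=0 count=2
After op 10 (read()): arr=[19 11 5 22 18] head=4 tail=0 count=1
After op 11 (write(17)): arr=[17 11 5 22 18] head=4 tail=1 count=2
After op 12 (read()): arr=[17 11 5 22 18] head=0 tail=1 count=1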